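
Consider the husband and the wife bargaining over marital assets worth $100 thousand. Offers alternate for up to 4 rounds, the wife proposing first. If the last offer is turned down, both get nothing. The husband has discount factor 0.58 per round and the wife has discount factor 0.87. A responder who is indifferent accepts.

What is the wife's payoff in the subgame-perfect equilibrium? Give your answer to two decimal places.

63.19

Solve by backward induction from round 4.
Round 4 (the husband proposes): rejection yields 0 for the wife; the husband offers 0 and keeps 100.
Round 3 (the wife proposes): the husband can get 100 next round, worth 0.58 × 100 = 58 now, so the wife offers 58, keeping 42.
Round 2 (the husband proposes): the wife can get 42 next round, worth 0.87 × 42 = 36.54 now. The husband offers 36.54 and keeps 100 − 36.54 = 63.46.
Round 1 (the wife proposes): the husband can get 63.46 next round, worth 0.58 × 63.46 = 36.8068 now. The wife offers 36.8068 and keeps 100 − 36.8068 = 63.1932.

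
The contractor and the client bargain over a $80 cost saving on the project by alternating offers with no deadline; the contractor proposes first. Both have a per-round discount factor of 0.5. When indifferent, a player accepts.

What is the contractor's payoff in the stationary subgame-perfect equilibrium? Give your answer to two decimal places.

53.33

Let x be the contractor's share when the contractor proposes and y be the client's share when the client proposes.
The client accepts iff offered ≥ 0.5·y, so x = 80 − 0.5y. Symmetrically y = 80 − 0.5x.
Substituting: x = 80 − 0.5(80 − 0.5x), giving x(1 − 0.5·0.5) = 80(1 − 0.5).
So x = 80 × 0.5 / 0.75 ≈ 53.3333, and the client receives 80 − x ≈ 26.6667.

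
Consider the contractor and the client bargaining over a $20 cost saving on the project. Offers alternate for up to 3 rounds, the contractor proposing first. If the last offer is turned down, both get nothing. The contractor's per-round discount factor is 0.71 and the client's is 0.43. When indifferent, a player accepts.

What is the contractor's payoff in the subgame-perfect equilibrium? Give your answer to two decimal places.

17.51

By backward induction:
Round 3 (the contractor proposes): rejection yields 0 for the client; the contractor offers 0 and keeps 20.
Round 2 (the client proposes): the contractor can get 20 next round, worth 0.71 × 20 = 14.2 now. The client offers 14.2 and keeps 20 − 14.2 = 5.8.
Round 1 (the contractor proposes): the client can get 5.8 next round, worth 0.43 × 5.8 = 2.494 now, so the contractor offers 2.494, keeping 17.506.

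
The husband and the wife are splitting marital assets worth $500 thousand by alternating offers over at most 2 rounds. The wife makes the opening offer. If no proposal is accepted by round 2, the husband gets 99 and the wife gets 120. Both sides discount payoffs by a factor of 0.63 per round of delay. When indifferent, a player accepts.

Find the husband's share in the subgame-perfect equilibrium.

By backward induction:
Round 2 (the husband proposes): the wife gets 120 if talks fail, so the husband offers 120 and keeps 380.
Round 1 (the wife proposes): the husband can get 380 next round, worth 0.63 × 380 = 239.4 now. The wife offers 239.4 and keeps 500 − 239.4 = 260.6.

239.4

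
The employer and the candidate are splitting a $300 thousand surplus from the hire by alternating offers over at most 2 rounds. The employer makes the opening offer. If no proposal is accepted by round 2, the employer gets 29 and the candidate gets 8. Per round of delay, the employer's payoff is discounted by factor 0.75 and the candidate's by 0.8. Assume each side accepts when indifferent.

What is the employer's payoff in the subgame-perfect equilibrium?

Round 2 (the candidate proposes): the employer gets 29 if talks fail, so the candidate offers 29 and keeps 271.
Round 1 (the employer proposes): the candidate can get 271 next round, worth 0.8 × 271 = 216.8 now; the employer offers that and keeps 83.2.

83.2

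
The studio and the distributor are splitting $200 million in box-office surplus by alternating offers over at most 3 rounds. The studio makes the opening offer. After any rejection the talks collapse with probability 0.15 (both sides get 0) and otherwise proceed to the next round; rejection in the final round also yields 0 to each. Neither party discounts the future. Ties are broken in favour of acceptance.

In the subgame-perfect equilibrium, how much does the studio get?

Round 3 (the studio proposes): the distributor will accept anything ≥ 0, so the studio offers 0 and keeps 200.
Round 2 (the distributor proposes): rejecting gives the studio an expected 0.85 × 200 = 170, so the distributor offers 170, keeping 30.
Round 1 (the studio proposes): rejecting gives the distributor an expected 0.85 × 30 = 25.5, so the studio offers 25.5, keeping 174.5.

174.5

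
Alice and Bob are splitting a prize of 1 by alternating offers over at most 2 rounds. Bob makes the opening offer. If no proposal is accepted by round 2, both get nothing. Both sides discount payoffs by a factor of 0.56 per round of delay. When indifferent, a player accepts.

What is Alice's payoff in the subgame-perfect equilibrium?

Work backward from the last round.
Round 2 (Alice proposes): Bob will accept anything ≥ 0, so Alice offers 0 and keeps 1.
Round 1 (Bob proposes): Alice can get 1 next round, worth 0.56 × 1 = 0.56 now, so Bob offers 0.56, keeping 0.44.

0.56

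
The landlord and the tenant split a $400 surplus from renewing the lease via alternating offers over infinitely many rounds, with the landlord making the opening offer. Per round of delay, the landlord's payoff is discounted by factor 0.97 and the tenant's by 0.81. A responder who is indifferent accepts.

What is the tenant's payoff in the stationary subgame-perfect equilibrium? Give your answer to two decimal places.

45.36

When the landlord proposes, the tenant accepts any offer worth at least 0.81 times what the tenant would get by proposing next round; and vice versa.
This gives x = 400 − 0.81y and y = 400 − 0.97x, where x and y are each side's share when it proposes.
Hence (1 − 0.81·0.97)x = 400(1 − 0.81), i.e. 0.2143·x = 76.
x ≈ 354.6430; the tenant's share is 400 − x ≈ 45.3570.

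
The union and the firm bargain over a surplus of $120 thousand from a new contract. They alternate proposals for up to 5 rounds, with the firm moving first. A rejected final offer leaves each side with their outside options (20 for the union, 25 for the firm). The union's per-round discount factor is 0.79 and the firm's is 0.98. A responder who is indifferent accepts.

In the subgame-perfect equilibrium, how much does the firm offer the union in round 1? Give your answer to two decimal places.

15.35

By backward induction:
Round 5 (the firm proposes): the union gets 20 if talks fail, so the firm offers 20 and keeps 100.
Round 4 (the union proposes): the firm can get 100 next round, worth 0.98 × 100 = 98 now, so the union offers 98, keeping 22.
Round 3 (the firm proposes): the union can get 22 next round, worth 0.79 × 22 = 17.38 now, so the firm offers 17.38, keeping 102.62.
Round 2 (the union proposes): the firm can get 102.62 next round, worth 0.98 × 102.62 = 100.5676 now; the union offers that and keeps 19.4324.
Round 1 (the firm proposes): the union can get 19.4324 next round, worth 0.79 × 19.4324 = 15.351596 now; the firm offers that and keeps 104.648404.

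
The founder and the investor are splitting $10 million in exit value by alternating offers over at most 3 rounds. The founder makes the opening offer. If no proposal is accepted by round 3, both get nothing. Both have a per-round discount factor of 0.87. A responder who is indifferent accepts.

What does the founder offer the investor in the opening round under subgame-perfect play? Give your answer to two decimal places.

1.13

Work backward from the last round.
Round 3 (the founder proposes): rejection yields 0 for the investor; the founder offers 0 and keeps 10.
Round 2 (the investor proposes): the founder can get 10 next round, worth 0.87 × 10 = 8.7 now. The investor offers 8.7 and keeps 10 − 8.7 = 1.3.
Round 1 (the founder proposes): the investor can get 1.3 next round, worth 0.87 × 1.3 = 1.131 now; the founder offers that and keeps 8.869.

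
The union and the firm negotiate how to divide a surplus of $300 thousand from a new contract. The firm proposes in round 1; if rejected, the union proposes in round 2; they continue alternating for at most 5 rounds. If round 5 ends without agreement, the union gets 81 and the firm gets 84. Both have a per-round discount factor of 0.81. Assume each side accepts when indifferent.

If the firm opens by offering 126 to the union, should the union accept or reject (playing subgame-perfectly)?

Accept

Work out the union's continuation value if the offer is rejected.
Round 5 (the firm proposes): the union gets 81 if talks fail, so the firm offers 81 and keeps 219.
Round 4 (the union proposes): the firm can get 219 next round, worth 0.81 × 219 = 177.39 now, so the union offers 177.39, keeping 122.61.
Round 3 (the firm proposes): the union can get 122.61 next round, worth 0.81 × 122.61 = 99.3141 now, so the firm offers 99.3141, keeping 200.6859.
Round 2 (the union proposes): the firm can get 200.6859 next round, worth 0.81 × 200.6859 = 162.555579 now; the union offers that and keeps 137.444421.
So by rejecting in round 1, the union gets 137.444421 next round, worth 0.81 × 137.444421 = 111.32998101 now.
Offer 126 ≥ 111.32998101, so the union accepts.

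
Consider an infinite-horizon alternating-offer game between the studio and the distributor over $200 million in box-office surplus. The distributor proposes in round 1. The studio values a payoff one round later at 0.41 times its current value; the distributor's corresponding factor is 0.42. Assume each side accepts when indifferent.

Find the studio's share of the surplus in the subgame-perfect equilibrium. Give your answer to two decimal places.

When the distributor proposes, the studio accepts any offer worth at least 0.41 times what the studio would get by proposing next round; and vice versa.
This gives x = 200 − 0.41y and y = 200 − 0.42x, where x and y are each side's share when it proposes.
Hence (1 − 0.41·0.42)x = 200(1 − 0.41), i.e. 0.8278·x = 118.
x ≈ 142.5465; the studio's share is 200 − x ≈ 57.4535.

57.45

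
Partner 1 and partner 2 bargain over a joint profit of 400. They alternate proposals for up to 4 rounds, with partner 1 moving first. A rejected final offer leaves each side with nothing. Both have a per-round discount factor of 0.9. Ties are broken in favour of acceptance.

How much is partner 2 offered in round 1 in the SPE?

Round 4 (partner 2 proposes): rejection yields 0 for partner 1; partner 2 offers 0 and keeps 400.
Round 3 (partner 1 proposes): partner 2 can get 400 next round, worth 0.9 × 400 = 360 now, so partner 1 offers 360, keeping 40.
Round 2 (partner 2 proposes): partner 1 can get 40 next round, worth 0.9 × 40 = 36 now; partner 2 offers that and keeps 364.
Round 1 (partner 1 proposes): partner 2 can get 364 next round, worth 0.9 × 364 = 327.6 now. Partner 1 offers 327.6 and keeps 400 − 327.6 = 72.4.

327.6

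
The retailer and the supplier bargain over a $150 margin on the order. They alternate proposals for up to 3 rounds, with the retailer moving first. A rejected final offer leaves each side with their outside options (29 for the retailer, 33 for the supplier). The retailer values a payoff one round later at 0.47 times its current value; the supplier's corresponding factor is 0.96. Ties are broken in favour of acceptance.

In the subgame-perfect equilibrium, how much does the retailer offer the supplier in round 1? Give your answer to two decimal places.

91.21

Round 3 (the retailer proposes): the supplier gets 33 if talks fail, so the retailer offers 33 and keeps 117.
Round 2 (the supplier proposes): the retailer can get 117 next round, worth 0.47 × 117 = 54.99 now, so the supplier offers 54.99, keeping 95.01.
Round 1 (the retailer proposes): the supplier can get 95.01 next round, worth 0.96 × 95.01 = 91.2096 now. The retailer offers 91.2096 and keeps 150 − 91.2096 = 58.7904.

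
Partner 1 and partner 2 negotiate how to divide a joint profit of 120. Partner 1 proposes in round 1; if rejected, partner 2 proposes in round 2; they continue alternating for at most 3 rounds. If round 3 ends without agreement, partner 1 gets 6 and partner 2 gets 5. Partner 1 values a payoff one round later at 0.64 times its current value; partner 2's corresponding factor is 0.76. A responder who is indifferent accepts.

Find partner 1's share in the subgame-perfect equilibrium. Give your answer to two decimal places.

By backward induction:
Round 3 (partner 1 proposes): partner 2 gets 5 if talks fail, so partner 1 offers 5 and keeps 115.
Round 2 (partner 2 proposes): partner 1 can get 115 next round, worth 0.64 × 115 = 73.6 now. Partner 2 offers 73.6 and keeps 120 − 73.6 = 46.4.
Round 1 (partner 1 proposes): partner 2 can get 46.4 next round, worth 0.76 × 46.4 = 35.264 now; partner 1 offers that and keeps 84.736.

84.74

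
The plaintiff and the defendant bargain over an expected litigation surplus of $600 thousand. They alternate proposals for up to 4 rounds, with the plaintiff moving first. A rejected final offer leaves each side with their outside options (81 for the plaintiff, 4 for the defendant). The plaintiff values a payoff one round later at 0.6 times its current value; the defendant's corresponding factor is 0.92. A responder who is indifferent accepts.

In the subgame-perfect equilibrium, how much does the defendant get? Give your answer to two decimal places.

484.37

Round 4 (the defendant proposes): the plaintiff gets 81 if talks fail, so the defendant offers 81 and keeps 519.
Round 3 (the plaintiff proposes): the defendant can get 519 next round, worth 0.92 × 519 = 477.48 now; the plaintiff offers that and keeps 122.52.
Round 2 (the defendant proposes): the plaintiff can get 122.52 next round, worth 0.6 × 122.52 = 73.512 now; the defendant offers that and keeps 526.488.
Round 1 (the plaintiff proposes): the defendant can get 526.488 next round, worth 0.92 × 526.488 = 484.36896 now. The plaintiff offers 484.36896 and keeps 600 − 484.36896 = 115.63104.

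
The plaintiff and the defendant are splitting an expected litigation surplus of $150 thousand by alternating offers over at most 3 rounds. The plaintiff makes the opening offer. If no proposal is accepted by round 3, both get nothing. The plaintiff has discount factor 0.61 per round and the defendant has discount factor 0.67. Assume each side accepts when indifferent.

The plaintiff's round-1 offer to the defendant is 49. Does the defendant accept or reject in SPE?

Work out the defendant's continuation value if the offer is rejected.
Round 3 (the plaintiff proposes): rejection yields 0 for the defendant; the plaintiff offers 0 and keeps 150.
Round 2 (the defendant proposes): the plaintiff can get 150 next round, worth 0.61 × 150 = 91.5 now, so the defendant offers 91.5, keeping 58.5.
So by rejecting in round 1, the defendant gets 58.5 next round, worth 0.67 × 58.5 = 39.195 now.
Offer 49 ≥ 39.195, so the defendant accepts.

Accept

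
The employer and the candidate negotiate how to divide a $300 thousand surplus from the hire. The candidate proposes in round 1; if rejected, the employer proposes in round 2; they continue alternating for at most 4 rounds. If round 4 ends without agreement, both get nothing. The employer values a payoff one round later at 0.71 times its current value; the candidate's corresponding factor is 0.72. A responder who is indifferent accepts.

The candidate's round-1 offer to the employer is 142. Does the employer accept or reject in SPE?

Round 4 (the employer proposes): rejection yields 0 for the candidate; the employer offers 0 and keeps 300.
Round 3 (the candidate proposes): the employer can get 300 next round, worth 0.71 × 300 = 213 now. The candidate offers 213 and keeps 300 − 213 = 87.
Round 2 (the employer proposes): the candidate can get 87 next round, worth 0.72 × 87 = 62.64 now; the employer offers that and keeps 237.36.
So by rejecting in round 1, the employer gets 237.36 next round, worth 0.71 × 237.36 = 168.5256 now.
Offer 142 < 168.5256, so the employer rejects.

Reject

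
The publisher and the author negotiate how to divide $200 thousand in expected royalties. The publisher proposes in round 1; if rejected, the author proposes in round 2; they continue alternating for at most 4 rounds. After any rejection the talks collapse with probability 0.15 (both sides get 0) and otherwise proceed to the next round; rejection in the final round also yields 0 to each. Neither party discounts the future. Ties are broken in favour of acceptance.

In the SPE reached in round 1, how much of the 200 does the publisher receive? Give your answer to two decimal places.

By backward induction:
Round 4 (the author proposes): the publisher will accept anything ≥ 0, so the author offers 0 and keeps 200.
Round 3 (the publisher proposes): rejecting gives the author an expected 0.85 × 200 = 170; the publisher offers that and keeps 30.
Round 2 (the author proposes): rejecting gives the publisher an expected 0.85 × 30 = 25.5, so the author offers 25.5, keeping 174.5.
Round 1 (the publisher proposes): rejecting gives the author an expected 0.85 × 174.5 = 148.325. The publisher offers 148.325 and keeps 200 − 148.325 = 51.675.

51.68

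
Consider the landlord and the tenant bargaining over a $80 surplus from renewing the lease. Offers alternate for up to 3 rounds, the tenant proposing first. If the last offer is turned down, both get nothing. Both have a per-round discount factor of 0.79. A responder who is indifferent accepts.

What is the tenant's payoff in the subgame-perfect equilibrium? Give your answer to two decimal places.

66.73

Round 3 (the tenant proposes): the landlord will accept anything ≥ 0, so the tenant offers 0 and keeps 80.
Round 2 (the landlord proposes): the tenant can get 80 next round, worth 0.79 × 80 = 63.2 now; the landlord offers that and keeps 16.8.
Round 1 (the tenant proposes): the landlord can get 16.8 next round, worth 0.79 × 16.8 = 13.272 now, so the tenant offers 13.272, keeping 66.728.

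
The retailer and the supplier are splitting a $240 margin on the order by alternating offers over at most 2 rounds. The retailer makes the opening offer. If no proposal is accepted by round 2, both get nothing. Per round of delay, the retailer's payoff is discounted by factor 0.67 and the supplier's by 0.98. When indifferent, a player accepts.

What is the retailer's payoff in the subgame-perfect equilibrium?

4.8

Work backward from the last round.
Round 2 (the supplier proposes): rejection yields 0 for the retailer; the supplier offers 0 and keeps 240.
Round 1 (the retailer proposes): the supplier can get 240 next round, worth 0.98 × 240 = 235.2 now, so the retailer offers 235.2, keeping 4.8.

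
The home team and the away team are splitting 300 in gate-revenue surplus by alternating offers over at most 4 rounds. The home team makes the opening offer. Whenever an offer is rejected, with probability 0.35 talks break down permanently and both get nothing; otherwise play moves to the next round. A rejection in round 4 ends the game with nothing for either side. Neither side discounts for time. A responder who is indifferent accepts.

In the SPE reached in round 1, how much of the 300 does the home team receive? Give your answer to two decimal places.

Round 4 (the away team proposes): the home team will accept anything ≥ 0, so the away team offers 0 and keeps 300.
Round 3 (the home team proposes): rejecting gives the away team an expected 0.65 × 300 = 195; the home team offers that and keeps 105.
Round 2 (the away team proposes): rejecting gives the home team an expected 0.65 × 105 = 68.25; the away team offers that and keeps 231.75.
Round 1 (the home team proposes): rejecting gives the away team an expected 0.65 × 231.75 = 150.6375; the home team offers that and keeps 149.3625.

149.36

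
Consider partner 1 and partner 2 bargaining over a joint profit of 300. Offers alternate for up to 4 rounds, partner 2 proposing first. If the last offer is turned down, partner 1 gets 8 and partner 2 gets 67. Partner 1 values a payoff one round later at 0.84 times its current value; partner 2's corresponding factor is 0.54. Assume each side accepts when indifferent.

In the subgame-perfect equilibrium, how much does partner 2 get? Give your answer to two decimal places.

Round 4 (partner 1 proposes): partner 2 gets 67 if talks fail, so partner 1 offers 67 and keeps 233.
Round 3 (partner 2 proposes): partner 1 can get 233 next round, worth 0.84 × 233 = 195.72 now, so partner 2 offers 195.72, keeping 104.28.
Round 2 (partner 1 proposes): partner 2 can get 104.28 next round, worth 0.54 × 104.28 = 56.3112 now, so partner 1 offers 56.3112, keeping 243.6888.
Round 1 (partner 2 proposes): partner 1 can get 243.6888 next round, worth 0.84 × 243.6888 = 204.698592 now. Partner 2 offers 204.698592 and keeps 300 − 204.698592 = 95.301408.

95.30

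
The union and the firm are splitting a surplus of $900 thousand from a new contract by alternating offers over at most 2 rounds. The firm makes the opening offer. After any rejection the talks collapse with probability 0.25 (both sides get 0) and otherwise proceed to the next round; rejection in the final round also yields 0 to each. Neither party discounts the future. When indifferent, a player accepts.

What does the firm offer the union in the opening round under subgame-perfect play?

Round 2 (the union proposes): the firm will accept anything ≥ 0, so the union offers 0 and keeps 900.
Round 1 (the firm proposes): rejecting gives the union an expected 0.75 × 900 = 675. The firm offers 675 and keeps 900 − 675 = 225.

675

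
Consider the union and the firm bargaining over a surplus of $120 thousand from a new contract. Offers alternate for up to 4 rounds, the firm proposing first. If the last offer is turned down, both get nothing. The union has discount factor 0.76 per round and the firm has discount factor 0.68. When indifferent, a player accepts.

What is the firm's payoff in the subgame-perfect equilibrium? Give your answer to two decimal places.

43.68

Round 4 (the union proposes): the firm will accept anything ≥ 0, so the union offers 0 and keeps 120.
Round 3 (the firm proposes): the union can get 120 next round, worth 0.76 × 120 = 91.2 now. The firm offers 91.2 and keeps 120 − 91.2 = 28.8.
Round 2 (the union proposes): the firm can get 28.8 next round, worth 0.68 × 28.8 = 19.584 now, so the union offers 19.584, keeping 100.416.
Round 1 (the firm proposes): the union can get 100.416 next round, worth 0.76 × 100.416 = 76.31616 now, so the firm offers 76.31616, keeping 43.68384.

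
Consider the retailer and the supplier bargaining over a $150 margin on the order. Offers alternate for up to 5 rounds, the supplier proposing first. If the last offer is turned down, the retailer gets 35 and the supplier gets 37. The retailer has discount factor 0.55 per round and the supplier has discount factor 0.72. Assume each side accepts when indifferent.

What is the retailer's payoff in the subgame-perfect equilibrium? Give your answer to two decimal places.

37.74

Round 5 (the supplier proposes): the retailer gets 35 if talks fail, so the supplier offers 35 and keeps 115.
Round 4 (the retailer proposes): the supplier can get 115 next round, worth 0.72 × 115 = 82.8 now, so the retailer offers 82.8, keeping 67.2.
Round 3 (the supplier proposes): the retailer can get 67.2 next round, worth 0.55 × 67.2 = 36.96 now. The supplier offers 36.96 and keeps 150 − 36.96 = 113.04.
Round 2 (the retailer proposes): the supplier can get 113.04 next round, worth 0.72 × 113.04 = 81.3888 now, so the retailer offers 81.3888, keeping 68.6112.
Round 1 (the supplier proposes): the retailer can get 68.6112 next round, worth 0.55 × 68.6112 = 37.73616 now. The supplier offers 37.73616 and keeps 150 − 37.73616 = 112.26384.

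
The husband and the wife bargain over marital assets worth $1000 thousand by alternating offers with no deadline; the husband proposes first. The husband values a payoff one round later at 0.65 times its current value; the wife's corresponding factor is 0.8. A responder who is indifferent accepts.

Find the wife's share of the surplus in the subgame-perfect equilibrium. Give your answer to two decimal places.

When the husband proposes, the wife accepts any offer worth at least 0.8 times what the wife would get by proposing next round; and vice versa.
This gives x = 1000 − 0.8y and y = 1000 − 0.65x, where x and y are each side's share when it proposes.
Hence (1 − 0.8·0.65)x = 1000(1 − 0.8), i.e. 0.48·x = 200.
x ≈ 416.6667; the wife's share is 1000 − x ≈ 583.3333.

583.33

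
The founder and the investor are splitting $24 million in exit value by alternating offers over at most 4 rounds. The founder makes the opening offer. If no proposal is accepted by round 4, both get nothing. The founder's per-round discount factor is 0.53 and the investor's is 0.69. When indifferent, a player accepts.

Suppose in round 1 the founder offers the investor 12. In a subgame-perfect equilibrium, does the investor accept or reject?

Reject

Round 4 (the investor proposes): the founder will accept anything ≥ 0, so the investor offers 0 and keeps 24.
Round 3 (the founder proposes): the investor can get 24 next round, worth 0.69 × 24 = 16.56 now; the founder offers that and keeps 7.44.
Round 2 (the investor proposes): the founder can get 7.44 next round, worth 0.53 × 7.44 = 3.9432 now. The investor offers 3.9432 and keeps 24 − 3.9432 = 20.0568.
So by rejecting in round 1, the investor gets 20.0568 next round, worth 0.69 × 20.0568 = 13.839192 now.
Offer 12 < 13.839192, so the investor rejects.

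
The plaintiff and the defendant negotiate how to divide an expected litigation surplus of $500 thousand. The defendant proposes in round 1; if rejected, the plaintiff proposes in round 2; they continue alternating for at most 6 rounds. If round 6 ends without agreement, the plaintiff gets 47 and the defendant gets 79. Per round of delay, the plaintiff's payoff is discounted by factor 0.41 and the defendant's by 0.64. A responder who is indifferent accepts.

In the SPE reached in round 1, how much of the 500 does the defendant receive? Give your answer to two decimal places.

Solve by backward induction from round 6.
Round 6 (the plaintiff proposes): the defendant gets 79 if talks fail, so the plaintiff offers 79 and keeps 421.
Round 5 (the defendant proposes): the plaintiff can get 421 next round, worth 0.41 × 421 = 172.61 now. The defendant offers 172.61 and keeps 500 − 172.61 = 327.39.
Round 4 (the plaintiff proposes): the defendant can get 327.39 next round, worth 0.64 × 327.39 = 209.5296 now, so the plaintiff offers 209.5296, keeping 290.4704.
Round 3 (the defendant proposes): the plaintiff can get 290.4704 next round, worth 0.41 × 290.4704 = 119.092864 now, so the defendant offers 119.092864, keeping 380.907136.
Round 2 (the plaintiff proposes): the defendant can get 380.907136 next round, worth 0.64 × 380.907136 = 243.78056704 now, so the plaintiff offers 243.78056704, keeping 256.21943296.
Round 1 (the defendant proposes): the plaintiff can get 256.21943296 next round, worth 0.41 × 256.21943296 = 105.0499675136 now, so the defendant offers 105.0499675136, keeping 394.9500324864.

394.95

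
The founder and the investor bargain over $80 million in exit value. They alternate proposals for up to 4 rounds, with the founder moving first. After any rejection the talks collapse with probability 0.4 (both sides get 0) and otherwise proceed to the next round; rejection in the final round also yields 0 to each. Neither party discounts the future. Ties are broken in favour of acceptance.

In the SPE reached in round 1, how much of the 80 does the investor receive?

Round 4 (the investor proposes): the founder will accept anything ≥ 0, so the investor offers 0 and keeps 80.
Round 3 (the founder proposes): rejecting gives the investor an expected 0.6 × 80 = 48, so the founder offers 48, keeping 32.
Round 2 (the investor proposes): rejecting gives the founder an expected 0.6 × 32 = 19.2, so the investor offers 19.2, keeping 60.8.
Round 1 (the founder proposes): rejecting gives the investor an expected 0.6 × 60.8 = 36.48, so the founder offers 36.48, keeping 43.52.

36.48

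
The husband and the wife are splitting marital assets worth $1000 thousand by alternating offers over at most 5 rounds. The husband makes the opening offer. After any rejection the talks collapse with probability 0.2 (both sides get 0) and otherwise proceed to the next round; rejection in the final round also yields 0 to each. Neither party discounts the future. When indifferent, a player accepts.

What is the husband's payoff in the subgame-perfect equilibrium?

737.6

By backward induction:
Round 5 (the husband proposes): rejection yields 0 for the wife; the husband offers 0 and keeps 1000.
Round 4 (the wife proposes): rejecting gives the husband an expected 0.8 × 1000 = 800. The wife offers 800 and keeps 1000 − 800 = 200.
Round 3 (the husband proposes): rejecting gives the wife an expected 0.8 × 200 = 160. The husband offers 160 and keeps 1000 − 160 = 840.
Round 2 (the wife proposes): rejecting gives the husband an expected 0.8 × 840 = 672, so the wife offers 672, keeping 328.
Round 1 (the husband proposes): rejecting gives the wife an expected 0.8 × 328 = 262.4, so the husband offers 262.4, keeping 737.6.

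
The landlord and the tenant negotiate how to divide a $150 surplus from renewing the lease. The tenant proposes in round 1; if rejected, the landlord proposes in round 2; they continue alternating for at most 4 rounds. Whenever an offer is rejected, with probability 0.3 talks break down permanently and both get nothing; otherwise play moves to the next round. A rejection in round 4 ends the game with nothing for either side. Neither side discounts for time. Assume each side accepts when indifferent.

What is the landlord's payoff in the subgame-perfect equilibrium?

By backward induction:
Round 4 (the landlord proposes): the tenant will accept anything ≥ 0, so the landlord offers 0 and keeps 150.
Round 3 (the tenant proposes): rejecting gives the landlord an expected 0.7 × 150 = 105; the tenant offers that and keeps 45.
Round 2 (the landlord proposes): rejecting gives the tenant an expected 0.7 × 45 = 31.5, so the landlord offers 31.5, keeping 118.5.
Round 1 (the tenant proposes): rejecting gives the landlord an expected 0.7 × 118.5 = 82.95; the tenant offers that and keeps 67.05.

82.95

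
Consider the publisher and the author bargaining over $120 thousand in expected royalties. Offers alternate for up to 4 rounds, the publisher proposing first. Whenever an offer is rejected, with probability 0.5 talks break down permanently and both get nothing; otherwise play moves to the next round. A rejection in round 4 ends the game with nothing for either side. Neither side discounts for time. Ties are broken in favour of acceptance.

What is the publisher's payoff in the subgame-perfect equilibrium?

Round 4 (the author proposes): rejection yields 0 for the publisher; the author offers 0 and keeps 120.
Round 3 (the publisher proposes): rejecting gives the author an expected 0.5 × 120 = 60, so the publisher offers 60, keeping 60.
Round 2 (the author proposes): rejecting gives the publisher an expected 0.5 × 60 = 30; the author offers that and keeps 90.
Round 1 (the publisher proposes): rejecting gives the author an expected 0.5 × 90 = 45. The publisher offers 45 and keeps 120 − 45 = 75.

75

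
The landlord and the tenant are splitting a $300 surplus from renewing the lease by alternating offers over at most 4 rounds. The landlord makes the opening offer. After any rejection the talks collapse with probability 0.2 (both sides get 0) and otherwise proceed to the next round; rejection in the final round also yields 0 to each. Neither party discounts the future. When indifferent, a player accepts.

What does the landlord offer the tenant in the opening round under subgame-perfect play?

Round 4 (the tenant proposes): the landlord will accept anything ≥ 0, so the tenant offers 0 and keeps 300.
Round 3 (the landlord proposes): rejecting gives the tenant an expected 0.8 × 300 = 240; the landlord offers that and keeps 60.
Round 2 (the tenant proposes): rejecting gives the landlord an expected 0.8 × 60 = 48; the tenant offers that and keeps 252.
Round 1 (the landlord proposes): rejecting gives the tenant an expected 0.8 × 252 = 201.6, so the landlord offers 201.6, keeping 98.4.

201.6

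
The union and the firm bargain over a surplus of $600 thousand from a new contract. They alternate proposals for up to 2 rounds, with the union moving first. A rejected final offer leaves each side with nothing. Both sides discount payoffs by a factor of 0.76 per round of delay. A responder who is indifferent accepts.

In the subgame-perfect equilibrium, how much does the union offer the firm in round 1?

456

Work backward from the last round.
Round 2 (the firm proposes): rejection yields 0 for the union; the firm offers 0 and keeps 600.
Round 1 (the union proposes): the firm can get 600 next round, worth 0.76 × 600 = 456 now; the union offers that and keeps 144.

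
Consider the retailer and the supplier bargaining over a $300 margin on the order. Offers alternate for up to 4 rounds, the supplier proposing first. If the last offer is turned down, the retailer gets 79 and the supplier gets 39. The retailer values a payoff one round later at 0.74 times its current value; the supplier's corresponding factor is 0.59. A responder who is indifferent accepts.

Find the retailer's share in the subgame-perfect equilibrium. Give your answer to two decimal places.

175.34

Round 4 (the retailer proposes): the supplier gets 39 if talks fail, so the retailer offers 39 and keeps 261.
Round 3 (the supplier proposes): the retailer can get 261 next round, worth 0.74 × 261 = 193.14 now; the supplier offers that and keeps 106.86.
Round 2 (the retailer proposes): the supplier can get 106.86 next round, worth 0.59 × 106.86 = 63.0474 now; the retailer offers that and keeps 236.9526.
Round 1 (the supplier proposes): the retailer can get 236.9526 next round, worth 0.74 × 236.9526 = 175.344924 now; the supplier offers that and keeps 124.655076.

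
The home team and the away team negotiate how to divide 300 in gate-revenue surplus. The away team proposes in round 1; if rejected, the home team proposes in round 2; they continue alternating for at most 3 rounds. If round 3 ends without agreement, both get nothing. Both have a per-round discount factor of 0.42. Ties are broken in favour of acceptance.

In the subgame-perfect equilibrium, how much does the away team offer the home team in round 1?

Work backward from the last round.
Round 3 (the away team proposes): the home team will accept anything ≥ 0, so the away team offers 0 and keeps 300.
Round 2 (the home team proposes): the away team can get 300 next round, worth 0.42 × 300 = 126 now, so the home team offers 126, keeping 174.
Round 1 (the away team proposes): the home team can get 174 next round, worth 0.42 × 174 = 73.08 now. The away team offers 73.08 and keeps 300 − 73.08 = 226.92.

73.08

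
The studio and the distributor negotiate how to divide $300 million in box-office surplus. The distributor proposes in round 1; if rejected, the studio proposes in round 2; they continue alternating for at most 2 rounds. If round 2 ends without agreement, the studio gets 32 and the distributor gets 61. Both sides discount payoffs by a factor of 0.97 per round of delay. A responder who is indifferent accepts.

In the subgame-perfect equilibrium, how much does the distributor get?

68.17

Round 2 (the studio proposes): the distributor gets 61 if talks fail, so the studio offers 61 and keeps 239.
Round 1 (the distributor proposes): the studio can get 239 next round, worth 0.97 × 239 = 231.83 now, so the distributor offers 231.83, keeping 68.17.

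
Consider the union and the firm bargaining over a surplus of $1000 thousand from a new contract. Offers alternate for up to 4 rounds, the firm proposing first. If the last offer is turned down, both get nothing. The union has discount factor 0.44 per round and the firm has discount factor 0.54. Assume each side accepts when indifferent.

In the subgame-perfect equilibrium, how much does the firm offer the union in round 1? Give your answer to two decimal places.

306.94

Work backward from the last round.
Round 4 (the union proposes): rejection yields 0 for the firm; the union offers 0 and keeps 1000.
Round 3 (the firm proposes): the union can get 1000 next round, worth 0.44 × 1000 = 440 now. The firm offers 440 and keeps 1000 − 440 = 560.
Round 2 (the union proposes): the firm can get 560 next round, worth 0.54 × 560 = 302.4 now; the union offers that and keeps 697.6.
Round 1 (the firm proposes): the union can get 697.6 next round, worth 0.44 × 697.6 = 306.944 now, so the firm offers 306.944, keeping 693.056.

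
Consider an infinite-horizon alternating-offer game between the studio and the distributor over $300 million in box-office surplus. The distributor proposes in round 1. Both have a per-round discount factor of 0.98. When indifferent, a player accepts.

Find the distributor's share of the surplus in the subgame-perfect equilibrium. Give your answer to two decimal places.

When the distributor proposes, the studio accepts any offer worth at least 0.98 times what the studio would get by proposing next round; and vice versa.
This gives x = 300 − 0.98y and y = 300 − 0.98x, where x and y are each side's share when it proposes.
Hence (1 − 0.98·0.98)x = 300(1 − 0.98), i.e. 0.0396·x = 6.
x ≈ 151.5152; the studio's share is 300 − x ≈ 148.4848.

151.52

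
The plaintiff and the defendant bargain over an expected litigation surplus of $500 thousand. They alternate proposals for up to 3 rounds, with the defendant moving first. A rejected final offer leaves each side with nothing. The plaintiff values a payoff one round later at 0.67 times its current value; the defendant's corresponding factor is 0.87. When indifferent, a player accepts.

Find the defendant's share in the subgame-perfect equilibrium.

By backward induction:
Round 3 (the defendant proposes): rejection yields 0 for the plaintiff; the defendant offers 0 and keeps 500.
Round 2 (the plaintiff proposes): the defendant can get 500 next round, worth 0.87 × 500 = 435 now; the plaintiff offers that and keeps 65.
Round 1 (the defendant proposes): the plaintiff can get 65 next round, worth 0.67 × 65 = 43.55 now; the defendant offers that and keeps 456.45.

456.45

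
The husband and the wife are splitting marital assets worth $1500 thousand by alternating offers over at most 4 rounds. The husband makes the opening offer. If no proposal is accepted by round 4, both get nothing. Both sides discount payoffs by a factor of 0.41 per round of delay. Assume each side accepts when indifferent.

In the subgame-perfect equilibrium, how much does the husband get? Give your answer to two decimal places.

1033.77

Round 4 (the wife proposes): rejection yields 0 for the husband; the wife offers 0 and keeps 1500.
Round 3 (the husband proposes): the wife can get 1500 next round, worth 0.41 × 1500 = 615 now; the husband offers that and keeps 885.
Round 2 (the wife proposes): the husband can get 885 next round, worth 0.41 × 885 = 362.85 now. The wife offers 362.85 and keeps 1500 − 362.85 = 1137.15.
Round 1 (the husband proposes): the wife can get 1137.15 next round, worth 0.41 × 1137.15 = 466.2315 now; the husband offers that and keeps 1033.7685.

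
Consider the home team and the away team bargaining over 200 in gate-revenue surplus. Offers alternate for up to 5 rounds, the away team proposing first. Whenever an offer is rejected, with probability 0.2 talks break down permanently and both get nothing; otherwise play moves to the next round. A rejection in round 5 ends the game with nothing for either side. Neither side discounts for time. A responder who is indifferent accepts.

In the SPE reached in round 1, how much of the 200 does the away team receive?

147.52

Round 5 (the away team proposes): the home team will accept anything ≥ 0, so the away team offers 0 and keeps 200.
Round 4 (the home team proposes): rejecting gives the away team an expected 0.8 × 200 = 160; the home team offers that and keeps 40.
Round 3 (the away team proposes): rejecting gives the home team an expected 0.8 × 40 = 32; the away team offers that and keeps 168.
Round 2 (the home team proposes): rejecting gives the away team an expected 0.8 × 168 = 134.4; the home team offers that and keeps 65.6.
Round 1 (the away team proposes): rejecting gives the home team an expected 0.8 × 65.6 = 52.48, so the away team offers 52.48, keeping 147.52.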